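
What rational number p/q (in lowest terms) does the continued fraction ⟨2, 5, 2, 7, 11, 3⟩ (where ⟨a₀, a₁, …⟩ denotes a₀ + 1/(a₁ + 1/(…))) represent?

a_0 = 2: 2/1
a_1 = 5: 11/5
a_2 = 2: 24/11
a_3 = 7: 179/82
a_4 = 11: 1993/913
a_5 = 3: 6158/2821

6158/2821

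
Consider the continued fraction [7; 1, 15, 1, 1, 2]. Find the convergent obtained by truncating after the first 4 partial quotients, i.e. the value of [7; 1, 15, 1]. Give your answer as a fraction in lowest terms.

Compute successive convergents:
a_0 = 7: 7/1
a_1 = 1: 8/1
a_2 = 15: 127/16
a_3 = 1: 135/17

135/17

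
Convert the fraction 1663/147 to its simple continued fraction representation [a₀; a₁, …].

Run the Euclidean algorithm, recording each quotient:
1663 ÷ 147 → quotient 11, remainder 46
147 ÷ 46 → quotient 3, remainder 9
46 ÷ 9 → quotient 5, remainder 1
9 ÷ 1 → quotient 9, remainder 0

[11; 3, 5, 9]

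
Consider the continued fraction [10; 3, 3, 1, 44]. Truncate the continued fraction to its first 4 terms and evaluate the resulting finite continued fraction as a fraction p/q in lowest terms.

134/13

Use the convergent recurrence hₖ = aₖ·hₖ₋₁ + hₖ₋₂ (and likewise for the denominators kₖ):
a_0 = 10: 10/1
a_1 = 3: 31/3
a_2 = 3: 103/10
a_3 = 1: 134/13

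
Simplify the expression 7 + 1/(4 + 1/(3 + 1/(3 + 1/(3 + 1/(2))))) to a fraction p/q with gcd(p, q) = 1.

2365/327

a_0 = 7: 7/1
a_1 = 4: 29/4
a_2 = 3: 94/13
a_3 = 3: 311/43
a_4 = 3: 1027/142
a_5 = 2: 2365/327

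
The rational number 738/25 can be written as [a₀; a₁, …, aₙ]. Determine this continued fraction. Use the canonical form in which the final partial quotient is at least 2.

Run the Euclidean algorithm, recording each quotient:
⌊738/25⌋ = 29, remainder 13
⌊25/13⌋ = 1, remainder 12
⌊13/12⌋ = 1, remainder 1
⌊12/1⌋ = 12, remainder 0

[29; 1, 1, 12]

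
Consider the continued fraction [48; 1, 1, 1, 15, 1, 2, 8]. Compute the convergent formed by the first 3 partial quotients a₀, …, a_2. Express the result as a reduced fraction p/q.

Compute successive convergents:
a_0 = 48: 48/1
a_1 = 1: 49/1
a_2 = 1: 97/2

97/2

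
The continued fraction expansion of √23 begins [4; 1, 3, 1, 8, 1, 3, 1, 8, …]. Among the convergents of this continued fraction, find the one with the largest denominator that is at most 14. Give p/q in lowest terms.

List convergents until the denominator exceeds the bound:
a_0 = 4: 4/1  (≤ bound)
a_1 = 1: 5/1  (≤ bound)
a_2 = 3: 19/4  (≤ bound)
a_3 = 1: 24/5  (≤ bound)
a_4 = 8: 211/44  (> 14, stop)

24/5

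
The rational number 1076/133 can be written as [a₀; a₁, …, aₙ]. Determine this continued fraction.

1076 ÷ 133 → quotient 8, remainder 12
133 ÷ 12 → quotient 11, remainder 1
12 ÷ 1 → quotient 12, remainder 0

[8; 11, 12]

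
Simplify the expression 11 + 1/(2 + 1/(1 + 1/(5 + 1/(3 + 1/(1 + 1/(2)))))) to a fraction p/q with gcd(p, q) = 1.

Compute successive convergents:
a_0 = 11: 11/1
a_1 = 2: 23/2
a_2 = 1: 34/3
a_3 = 5: 193/17
a_4 = 3: 613/54
a_5 = 1: 806/71
a_6 = 2: 2225/196

2225/196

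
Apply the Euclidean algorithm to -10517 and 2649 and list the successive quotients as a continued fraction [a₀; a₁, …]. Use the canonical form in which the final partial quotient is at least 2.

-10517 = -4·2649 + 79, so a_0 = -4
2649 = 33·79 + 42, so a_1 = 33
79 = 1·42 + 37, so a_2 = 1
42 = 1·37 + 5, so a_3 = 1
37 = 7·5 + 2, so a_4 = 7
5 = 2·2 + 1, so a_5 = 2
2 = 2·1 + 0, so a_6 = 2

[-4; 33, 1, 1, 7, 2, 2]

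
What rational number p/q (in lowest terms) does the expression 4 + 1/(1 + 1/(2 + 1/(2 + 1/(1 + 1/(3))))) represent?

174/37

Starting at the tail and folding back:
Start with 3.
1 + 1/(3/1) = 1 + 1/3 = 4/3
2 + 1/(4/3) = 2 + 3/4 = 11/4
2 + 1/(11/4) = 2 + 4/11 = 26/11
1 + 1/(26/11) = 1 + 11/26 = 37/26
4 + 1/(37/26) = 4 + 26/37 = 174/37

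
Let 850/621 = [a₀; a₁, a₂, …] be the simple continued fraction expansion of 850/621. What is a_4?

2

Run the Euclidean algorithm, recording each quotient:
⌊850/621⌋ = 1, remainder 229
⌊621/229⌋ = 2, remainder 163
⌊229/163⌋ = 1, remainder 66
⌊163/66⌋ = 2, remainder 31
⌊66/31⌋ = 2, remainder 4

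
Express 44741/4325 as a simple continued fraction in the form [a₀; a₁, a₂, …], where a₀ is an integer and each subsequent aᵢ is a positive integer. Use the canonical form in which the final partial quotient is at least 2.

[10; 2, 1, 9, 13, 2, 5]

44741 ÷ 4325 → quotient 10, remainder 1491
4325 ÷ 1491 → quotient 2, remainder 1343
1491 ÷ 1343 → quotient 1, remainder 148
1343 ÷ 148 → quotient 9, remainder 11
148 ÷ 11 → quotient 13, remainder 5
11 ÷ 5 → quotient 2, remainder 1
5 ÷ 1 → quotient 5, remainder 0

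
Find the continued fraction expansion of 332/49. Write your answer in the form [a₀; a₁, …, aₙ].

Run the Euclidean algorithm, recording each quotient:
⌊332/49⌋ = 6, remainder 38
⌊49/38⌋ = 1, remainder 11
⌊38/11⌋ = 3, remainder 5
⌊11/5⌋ = 2, remainder 1
⌊5/1⌋ = 5, remainder 0

[6; 1, 3, 2, 5]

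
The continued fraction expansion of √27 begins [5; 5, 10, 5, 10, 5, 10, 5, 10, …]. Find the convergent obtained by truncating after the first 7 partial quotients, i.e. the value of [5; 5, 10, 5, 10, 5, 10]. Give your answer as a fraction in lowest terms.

Start with 10.
5 + 1/(10/1) = 5 + 1/10 = 51/10
10 + 1/(51/10) = 10 + 10/51 = 520/51
5 + 1/(520/51) = 5 + 51/520 = 2651/520
10 + 1/(2651/520) = 10 + 520/2651 = 27030/2651
5 + 1/(27030/2651) = 5 + 2651/27030 = 137801/27030
5 + 1/(137801/27030) = 5 + 27030/137801 = 716035/137801

716035/137801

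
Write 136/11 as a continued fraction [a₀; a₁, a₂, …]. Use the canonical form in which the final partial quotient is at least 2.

136 ÷ 11 → quotient 12, remainder 4
11 ÷ 4 → quotient 2, remainder 3
4 ÷ 3 → quotient 1, remainder 1
3 ÷ 1 → quotient 3, remainder 0

[12; 2, 1, 3]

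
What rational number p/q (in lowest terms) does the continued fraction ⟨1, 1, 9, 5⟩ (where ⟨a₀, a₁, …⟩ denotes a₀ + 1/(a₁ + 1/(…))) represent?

97/51

Start with 5.
9 + 1/(5/1) = 9 + 1/5 = 46/5
1 + 1/(46/5) = 1 + 5/46 = 51/46
1 + 1/(51/46) = 1 + 46/51 = 97/51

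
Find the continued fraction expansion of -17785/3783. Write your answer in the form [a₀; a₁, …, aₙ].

-17785 = -5·3783 + 1130, so a_0 = -5
3783 = 3·1130 + 393, so a_1 = 3
1130 = 2·393 + 344, so a_2 = 2
393 = 1·344 + 49, so a_3 = 1
344 = 7·49 + 1, so a_4 = 7
49 = 49·1 + 0, so a_5 = 49

[-5; 3, 2, 1, 7, 49]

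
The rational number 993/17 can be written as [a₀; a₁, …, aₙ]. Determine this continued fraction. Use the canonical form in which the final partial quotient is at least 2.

[58; 2, 2, 3]

Apply division with remainder until the remainder is 0:
993 = 58·17 + 7, so a_0 = 58
17 = 2·7 + 3, so a_1 = 2
7 = 2·3 + 1, so a_2 = 2
3 = 3·1 + 0, so a_3 = 3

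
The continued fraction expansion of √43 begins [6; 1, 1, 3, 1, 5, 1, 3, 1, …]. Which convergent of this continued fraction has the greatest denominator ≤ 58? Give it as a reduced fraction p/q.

a_0 = 6: 6/1  (≤ bound)
a_1 = 1: 7/1  (≤ bound)
a_2 = 1: 13/2  (≤ bound)
a_3 = 3: 46/7  (≤ bound)
a_4 = 1: 59/9  (≤ bound)
a_5 = 5: 341/52  (≤ bound)
a_6 = 1: 400/61  (> 58, stop)

341/52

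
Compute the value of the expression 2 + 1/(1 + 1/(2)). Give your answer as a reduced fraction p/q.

Start with 2.
1 + 1/(2/1) = 1 + 1/2 = 3/2
2 + 1/(3/2) = 2 + 2/3 = 8/3

8/3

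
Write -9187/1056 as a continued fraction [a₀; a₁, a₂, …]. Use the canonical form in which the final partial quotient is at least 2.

[-9; 3, 3, 52, 2]

Run the Euclidean algorithm, recording each quotient:
⌊-9187/1056⌋ = -9, remainder 317
⌊1056/317⌋ = 3, remainder 105
⌊317/105⌋ = 3, remainder 2
⌊105/2⌋ = 52, remainder 1
⌊2/1⌋ = 2, remainder 0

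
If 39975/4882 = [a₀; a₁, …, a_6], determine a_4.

Apply division with remainder until the remainder is 0:
39975 = 8·4882 + 919, so a_0 = 8
4882 = 5·919 + 287, so a_1 = 5
919 = 3·287 + 58, so a_2 = 3
287 = 4·58 + 55, so a_3 = 4
58 = 1·55 + 3, so a_4 = 1

1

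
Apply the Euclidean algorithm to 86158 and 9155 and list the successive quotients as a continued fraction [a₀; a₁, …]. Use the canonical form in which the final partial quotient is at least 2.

[9; 2, 2, 3, 4, 2, 3, 16]

86158 = 9·9155 + 3763, so a_0 = 9
9155 = 2·3763 + 1629, so a_1 = 2
3763 = 2·1629 + 505, so a_2 = 2
1629 = 3·505 + 114, so a_3 = 3
505 = 4·114 + 49, so a_4 = 4
114 = 2·49 + 16, so a_5 = 2
49 = 3·16 + 1, so a_6 = 3
16 = 16·1 + 0, so a_7 = 16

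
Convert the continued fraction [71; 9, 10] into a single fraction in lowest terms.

6471/91

Compute successive convergents:
a_0 = 71: 71/1
a_1 = 9: 640/9
a_2 = 10: 6471/91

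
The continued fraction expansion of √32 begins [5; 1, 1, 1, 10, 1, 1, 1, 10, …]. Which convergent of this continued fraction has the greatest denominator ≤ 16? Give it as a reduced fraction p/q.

a_0 = 5: 5/1  (≤ bound)
a_1 = 1: 6/1  (≤ bound)
a_2 = 1: 11/2  (≤ bound)
a_3 = 1: 17/3  (≤ bound)
a_4 = 10: 181/32  (> 16, stop)

17/3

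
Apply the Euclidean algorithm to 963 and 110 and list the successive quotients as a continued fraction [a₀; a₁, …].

[8; 1, 3, 13, 2]

963 = 8·110 + 83, so a_0 = 8
110 = 1·83 + 27, so a_1 = 1
83 = 3·27 + 2, so a_2 = 3
27 = 13·2 + 1, so a_3 = 13
2 = 2·1 + 0, so a_4 = 2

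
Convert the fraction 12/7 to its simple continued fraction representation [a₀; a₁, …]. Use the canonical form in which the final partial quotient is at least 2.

[1; 1, 2, 2]

12 = 1·7 + 5, so a_0 = 1
7 = 1·5 + 2, so a_1 = 1
5 = 2·2 + 1, so a_2 = 2
2 = 2·1 + 0, so a_3 = 2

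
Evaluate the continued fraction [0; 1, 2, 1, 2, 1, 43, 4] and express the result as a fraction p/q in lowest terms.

Start with 4.
43 + 1/(4/1) = 43 + 1/4 = 173/4
1 + 1/(173/4) = 1 + 4/173 = 177/173
2 + 1/(177/173) = 2 + 173/177 = 527/177
1 + 1/(527/177) = 1 + 177/527 = 704/527
2 + 1/(704/527) = 2 + 527/704 = 1935/704
1 + 1/(1935/704) = 1 + 704/1935 = 2639/1935
0 + 1/(2639/1935) = 0 + 1935/2639 = 1935/2639

1935/2639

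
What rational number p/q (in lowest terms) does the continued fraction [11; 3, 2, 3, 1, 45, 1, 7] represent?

a_0 = 11: 11/1
a_1 = 3: 34/3
a_2 = 2: 79/7
a_3 = 3: 271/24
a_4 = 1: 350/31
a_5 = 45: 16021/1419
a_6 = 1: 16371/1450
a_7 = 7: 130618/11569

130618/11569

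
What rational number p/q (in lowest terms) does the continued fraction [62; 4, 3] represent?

a_0 = 62: 62/1
a_1 = 4: 249/4
a_2 = 3: 809/13

809/13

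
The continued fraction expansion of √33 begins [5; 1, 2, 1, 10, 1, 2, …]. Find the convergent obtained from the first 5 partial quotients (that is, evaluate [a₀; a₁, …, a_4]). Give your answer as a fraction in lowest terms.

Build up convergents one term at a time:
a_0 = 5: 5/1
a_1 = 1: 6/1
a_2 = 2: 17/3
a_3 = 1: 23/4
a_4 = 10: 247/43

247/43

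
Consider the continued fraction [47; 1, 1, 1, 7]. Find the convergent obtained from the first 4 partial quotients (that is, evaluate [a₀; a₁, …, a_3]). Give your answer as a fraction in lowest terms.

143/3

Collapse the nested fraction from the inside out:
Start with 1.
1 + 1/(1/1) = 1 + 1/1 = 2/1
1 + 1/(2/1) = 1 + 1/2 = 3/2
47 + 1/(3/2) = 47 + 2/3 = 143/3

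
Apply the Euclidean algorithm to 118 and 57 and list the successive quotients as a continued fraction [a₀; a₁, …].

Apply division with remainder until the remainder is 0:
118 ÷ 57 → quotient 2, remainder 4
57 ÷ 4 → quotient 14, remainder 1
4 ÷ 1 → quotient 4, remainder 0

[2; 14, 4]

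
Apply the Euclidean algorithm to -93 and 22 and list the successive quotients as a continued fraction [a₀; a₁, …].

Run the Euclidean algorithm, recording each quotient:
-93 = -5·22 + 17, so a_0 = -5
22 = 1·17 + 5, so a_1 = 1
17 = 3·5 + 2, so a_2 = 3
5 = 2·2 + 1, so a_3 = 2
2 = 2·1 + 0, so a_4 = 2

[-5; 1, 3, 2, 2]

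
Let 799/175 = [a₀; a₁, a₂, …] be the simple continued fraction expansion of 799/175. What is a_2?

1

799 = 4·175 + 99, so a_0 = 4
175 = 1·99 + 76, so a_1 = 1
99 = 1·76 + 23, so a_2 = 1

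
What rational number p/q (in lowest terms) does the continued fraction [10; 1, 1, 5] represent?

a_0 = 10: 10/1
a_1 = 1: 11/1
a_2 = 1: 21/2
a_3 = 5: 116/11

116/11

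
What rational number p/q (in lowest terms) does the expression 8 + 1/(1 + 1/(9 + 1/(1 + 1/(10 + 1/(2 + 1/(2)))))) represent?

Use the convergent recurrence hₖ = aₖ·hₖ₋₁ + hₖ₋₂ (and likewise for the denominators kₖ):
a_0 = 8: 8/1
a_1 = 1: 9/1
a_2 = 9: 89/10
a_3 = 1: 98/11
a_4 = 10: 1069/120
a_5 = 2: 2236/251
a_6 = 2: 5541/622

5541/622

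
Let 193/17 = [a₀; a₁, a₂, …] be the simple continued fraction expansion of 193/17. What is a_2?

1

Repeatedly divide and take the remainder:
193 ÷ 17 → quotient 11, remainder 6
17 ÷ 6 → quotient 2, remainder 5
6 ÷ 5 → quotient 1, remainder 1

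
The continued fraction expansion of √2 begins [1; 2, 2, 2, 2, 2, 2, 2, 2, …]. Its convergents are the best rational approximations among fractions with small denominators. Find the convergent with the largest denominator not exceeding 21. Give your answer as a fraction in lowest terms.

17/12

a_0 = 1: 1/1  (≤ bound)
a_1 = 2: 3/2  (≤ bound)
a_2 = 2: 7/5  (≤ bound)
a_3 = 2: 17/12  (≤ bound)
a_4 = 2: 41/29  (> 21, stop)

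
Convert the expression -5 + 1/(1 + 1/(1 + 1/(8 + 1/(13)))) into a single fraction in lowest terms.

Start with 13.
8 + 1/(13/1) = 8 + 1/13 = 105/13
1 + 1/(105/13) = 1 + 13/105 = 118/105
1 + 1/(118/105) = 1 + 105/118 = 223/118
-5 + 1/(223/118) = -5 + 118/223 = -997/223

-997/223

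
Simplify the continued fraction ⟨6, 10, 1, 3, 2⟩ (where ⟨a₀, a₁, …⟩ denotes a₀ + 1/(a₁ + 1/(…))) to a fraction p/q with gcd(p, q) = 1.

591/97

Work from the innermost term outward:
Start with 2.
3 + 1/(2/1) = 3 + 1/2 = 7/2
1 + 1/(7/2) = 1 + 2/7 = 9/7
10 + 1/(9/7) = 10 + 7/9 = 97/9
6 + 1/(97/9) = 6 + 9/97 = 591/97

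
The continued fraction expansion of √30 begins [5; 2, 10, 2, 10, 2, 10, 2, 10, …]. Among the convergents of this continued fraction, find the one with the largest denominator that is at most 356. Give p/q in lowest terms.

241/44

List convergents until the denominator exceeds the bound:
a_0 = 5: 5/1  (≤ bound)
a_1 = 2: 11/2  (≤ bound)
a_2 = 10: 115/21  (≤ bound)
a_3 = 2: 241/44  (≤ bound)
a_4 = 10: 2525/461  (> 356, stop)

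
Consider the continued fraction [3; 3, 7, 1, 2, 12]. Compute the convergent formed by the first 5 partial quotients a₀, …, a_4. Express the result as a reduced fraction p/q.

239/72

Start with 2.
1 + 1/(2/1) = 1 + 1/2 = 3/2
7 + 1/(3/2) = 7 + 2/3 = 23/3
3 + 1/(23/3) = 3 + 3/23 = 72/23
3 + 1/(72/23) = 3 + 23/72 = 239/72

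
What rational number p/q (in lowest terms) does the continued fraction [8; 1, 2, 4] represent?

Start with 4.
2 + 1/(4/1) = 2 + 1/4 = 9/4
1 + 1/(9/4) = 1 + 4/9 = 13/9
8 + 1/(13/9) = 8 + 9/13 = 113/13

113/13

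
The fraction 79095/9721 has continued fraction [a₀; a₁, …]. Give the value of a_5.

14

⌊79095/9721⌋ = 8, remainder 1327
⌊9721/1327⌋ = 7, remainder 432
⌊1327/432⌋ = 3, remainder 31
⌊432/31⌋ = 13, remainder 29
⌊31/29⌋ = 1, remainder 2
⌊29/2⌋ = 14, remainder 1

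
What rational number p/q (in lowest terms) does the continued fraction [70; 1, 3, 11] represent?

Start with 11.
3 + 1/(11/1) = 3 + 1/11 = 34/11
1 + 1/(34/11) = 1 + 11/34 = 45/34
70 + 1/(45/34) = 70 + 34/45 = 3184/45

3184/45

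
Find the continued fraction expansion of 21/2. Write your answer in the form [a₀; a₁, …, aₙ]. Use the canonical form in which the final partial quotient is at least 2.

[10; 2]

Apply division with remainder until the remainder is 0:
21 = 10·2 + 1, so a_0 = 10
2 = 2·1 + 0, so a_1 = 2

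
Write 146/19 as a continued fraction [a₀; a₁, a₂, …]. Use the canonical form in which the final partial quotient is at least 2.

[7; 1, 2, 6]

146 ÷ 19 → quotient 7, remainder 13
19 ÷ 13 → quotient 1, remainder 6
13 ÷ 6 → quotient 2, remainder 1
6 ÷ 1 → quotient 6, remainder 0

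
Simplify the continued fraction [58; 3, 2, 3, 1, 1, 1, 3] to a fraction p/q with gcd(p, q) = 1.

Build up convergents one term at a time:
a_0 = 58: 58/1
a_1 = 3: 175/3
a_2 = 2: 408/7
a_3 = 3: 1399/24
a_4 = 1: 1807/31
a_5 = 1: 3206/55
a_6 = 1: 5013/86
a_7 = 3: 18245/313

18245/313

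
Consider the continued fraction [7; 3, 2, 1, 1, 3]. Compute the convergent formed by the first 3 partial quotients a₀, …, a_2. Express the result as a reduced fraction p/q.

Compute successive convergents:
a_0 = 7: 7/1
a_1 = 3: 22/3
a_2 = 2: 51/7

51/7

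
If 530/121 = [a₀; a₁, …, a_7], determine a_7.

Repeatedly divide and take the remainder:
⌊530/121⌋ = 4, remainder 46
⌊121/46⌋ = 2, remainder 29
⌊46/29⌋ = 1, remainder 17
⌊29/17⌋ = 1, remainder 12
⌊17/12⌋ = 1, remainder 5
⌊12/5⌋ = 2, remainder 2
⌊5/2⌋ = 2, remainder 1
⌊2/1⌋ = 2, remainder 0

2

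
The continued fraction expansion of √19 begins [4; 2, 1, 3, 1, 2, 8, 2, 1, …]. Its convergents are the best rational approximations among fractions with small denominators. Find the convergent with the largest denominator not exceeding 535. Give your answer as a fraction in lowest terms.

1421/326

List convergents until the denominator exceeds the bound:
a_0 = 4: 4/1  (≤ bound)
a_1 = 2: 9/2  (≤ bound)
a_2 = 1: 13/3  (≤ bound)
a_3 = 3: 48/11  (≤ bound)
a_4 = 1: 61/14  (≤ bound)
a_5 = 2: 170/39  (≤ bound)
a_6 = 8: 1421/326  (≤ bound)
a_7 = 2: 3012/691  (> 535, stop)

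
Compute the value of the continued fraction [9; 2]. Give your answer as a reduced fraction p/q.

a_0 = 9: 9/1
a_1 = 2: 19/2

19/2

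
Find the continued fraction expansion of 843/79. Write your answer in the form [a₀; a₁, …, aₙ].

[10; 1, 2, 26]

Repeatedly divide and take the remainder:
843 = 10·79 + 53, so a_0 = 10
79 = 1·53 + 26, so a_1 = 1
53 = 2·26 + 1, so a_2 = 2
26 = 26·1 + 0, so a_3 = 26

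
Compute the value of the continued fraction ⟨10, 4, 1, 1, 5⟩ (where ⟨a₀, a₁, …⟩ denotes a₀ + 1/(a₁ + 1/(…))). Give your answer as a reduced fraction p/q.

511/50

a_0 = 10: 10/1
a_1 = 4: 41/4
a_2 = 1: 51/5
a_3 = 1: 92/9
a_4 = 5: 511/50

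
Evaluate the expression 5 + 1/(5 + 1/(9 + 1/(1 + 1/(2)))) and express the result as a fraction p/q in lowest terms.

769/148

a_0 = 5: 5/1
a_1 = 5: 26/5
a_2 = 9: 239/46
a_3 = 1: 265/51
a_4 = 2: 769/148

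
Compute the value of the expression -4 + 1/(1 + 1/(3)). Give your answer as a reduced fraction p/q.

Work from the innermost term outward:
Start with 3.
1 + 1/(3/1) = 1 + 1/3 = 4/3
-4 + 1/(4/3) = -4 + 3/4 = -13/4

-13/4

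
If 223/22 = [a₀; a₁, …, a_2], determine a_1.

7

⌊223/22⌋ = 10, remainder 3
⌊22/3⌋ = 7, remainder 1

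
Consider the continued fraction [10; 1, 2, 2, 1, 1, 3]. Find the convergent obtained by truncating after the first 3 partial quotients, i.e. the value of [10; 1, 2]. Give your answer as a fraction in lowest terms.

a_0 = 10: 10/1
a_1 = 1: 11/1
a_2 = 2: 32/3

32/3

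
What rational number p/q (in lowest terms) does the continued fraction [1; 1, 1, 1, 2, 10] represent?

135/83

Compute successive convergents:
a_0 = 1: 1/1
a_1 = 1: 2/1
a_2 = 1: 3/2
a_3 = 1: 5/3
a_4 = 2: 13/8
a_5 = 10: 135/83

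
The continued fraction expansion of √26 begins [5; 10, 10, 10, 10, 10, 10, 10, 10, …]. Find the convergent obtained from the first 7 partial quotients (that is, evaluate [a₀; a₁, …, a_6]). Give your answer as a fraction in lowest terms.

5357035/1050601

a_0 = 5: 5/1
a_1 = 10: 51/10
a_2 = 10: 515/101
a_3 = 10: 5201/1020
a_4 = 10: 52525/10301
a_5 = 10: 530451/104030
a_6 = 10: 5357035/1050601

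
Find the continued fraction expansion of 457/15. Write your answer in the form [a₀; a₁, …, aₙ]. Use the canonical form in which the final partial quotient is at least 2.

[30; 2, 7]

Run the Euclidean algorithm, recording each quotient:
457 ÷ 15 → quotient 30, remainder 7
15 ÷ 7 → quotient 2, remainder 1
7 ÷ 1 → quotient 7, remainder 0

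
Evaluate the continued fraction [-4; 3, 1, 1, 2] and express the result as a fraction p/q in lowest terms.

Build up convergents one term at a time:
a_0 = -4: -4/1
a_1 = 3: -11/3
a_2 = 1: -15/4
a_3 = 1: -26/7
a_4 = 2: -67/18

-67/18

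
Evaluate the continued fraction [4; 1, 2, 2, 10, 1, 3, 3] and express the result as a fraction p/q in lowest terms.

a_0 = 4: 4/1
a_1 = 1: 5/1
a_2 = 2: 14/3
a_3 = 2: 33/7
a_4 = 10: 344/73
a_5 = 1: 377/80
a_6 = 3: 1475/313
a_7 = 3: 4802/1019

4802/1019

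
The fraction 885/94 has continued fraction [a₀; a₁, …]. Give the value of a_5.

885 = 9·94 + 39, so a_0 = 9
94 = 2·39 + 16, so a_1 = 2
39 = 2·16 + 7, so a_2 = 2
16 = 2·7 + 2, so a_3 = 2
7 = 3·2 + 1, so a_4 = 3
2 = 2·1 + 0, so a_5 = 2

2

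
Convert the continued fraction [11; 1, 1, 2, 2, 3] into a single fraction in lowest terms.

475/41

a_0 = 11: 11/1
a_1 = 1: 12/1
a_2 = 1: 23/2
a_3 = 2: 58/5
a_4 = 2: 139/12
a_5 = 3: 475/41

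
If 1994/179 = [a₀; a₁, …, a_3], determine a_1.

1994 = 11·179 + 25, so a_0 = 11
179 = 7·25 + 4, so a_1 = 7

7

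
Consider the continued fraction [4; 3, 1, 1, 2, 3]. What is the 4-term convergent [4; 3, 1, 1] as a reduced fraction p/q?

a_0 = 4: 4/1
a_1 = 3: 13/3
a_2 = 1: 17/4
a_3 = 1: 30/7

30/7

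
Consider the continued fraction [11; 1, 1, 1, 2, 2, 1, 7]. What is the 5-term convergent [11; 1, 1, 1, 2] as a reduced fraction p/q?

93/8

Start with 2.
1 + 1/(2/1) = 1 + 1/2 = 3/2
1 + 1/(3/2) = 1 + 2/3 = 5/3
1 + 1/(5/3) = 1 + 3/5 = 8/5
11 + 1/(8/5) = 11 + 5/8 = 93/8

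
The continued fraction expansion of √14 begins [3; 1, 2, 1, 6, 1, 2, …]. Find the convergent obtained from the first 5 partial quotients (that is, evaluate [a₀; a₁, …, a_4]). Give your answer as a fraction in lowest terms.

101/27

Starting at the tail and folding back:
Start with 6.
1 + 1/(6/1) = 1 + 1/6 = 7/6
2 + 1/(7/6) = 2 + 6/7 = 20/7
1 + 1/(20/7) = 1 + 7/20 = 27/20
3 + 1/(27/20) = 3 + 20/27 = 101/27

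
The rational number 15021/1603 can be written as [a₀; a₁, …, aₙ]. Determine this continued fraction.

[9; 2, 1, 2, 3, 7, 8]

15021 ÷ 1603 → quotient 9, remainder 594
1603 ÷ 594 → quotient 2, remainder 415
594 ÷ 415 → quotient 1, remainder 179
415 ÷ 179 → quotient 2, remainder 57
179 ÷ 57 → quotient 3, remainder 8
57 ÷ 8 → quotient 7, remainder 1
8 ÷ 1 → quotient 8, remainder 0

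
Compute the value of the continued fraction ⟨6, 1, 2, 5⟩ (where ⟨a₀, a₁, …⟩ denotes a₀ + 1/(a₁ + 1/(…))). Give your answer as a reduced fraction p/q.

Work from the innermost term outward:
Start with 5.
2 + 1/(5/1) = 2 + 1/5 = 11/5
1 + 1/(11/5) = 1 + 5/11 = 16/11
6 + 1/(16/11) = 6 + 11/16 = 107/16

107/16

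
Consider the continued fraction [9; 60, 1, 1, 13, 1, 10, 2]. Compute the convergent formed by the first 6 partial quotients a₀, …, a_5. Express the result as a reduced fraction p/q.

Starting at the tail and folding back:
Start with 1.
13 + 1/(1/1) = 13 + 1/1 = 14/1
1 + 1/(14/1) = 1 + 1/14 = 15/14
1 + 1/(15/14) = 1 + 14/15 = 29/15
60 + 1/(29/15) = 60 + 15/29 = 1755/29
9 + 1/(1755/29) = 9 + 29/1755 = 15824/1755

15824/1755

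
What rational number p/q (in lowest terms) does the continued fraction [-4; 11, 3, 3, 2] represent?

a_0 = -4: -4/1
a_1 = 11: -43/11
a_2 = 3: -133/34
a_3 = 3: -442/113
a_4 = 2: -1017/260

-1017/260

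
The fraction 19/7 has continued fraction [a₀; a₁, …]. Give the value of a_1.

1

19 ÷ 7 → quotient 2, remainder 5
7 ÷ 5 → quotient 1, remainder 2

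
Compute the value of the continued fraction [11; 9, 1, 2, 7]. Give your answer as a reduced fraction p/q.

Compute successive convergents:
a_0 = 11: 11/1
a_1 = 9: 100/9
a_2 = 1: 111/10
a_3 = 2: 322/29
a_4 = 7: 2365/213

2365/213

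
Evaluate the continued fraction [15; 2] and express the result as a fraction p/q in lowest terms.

31/2

Use the convergent recurrence hₖ = aₖ·hₖ₋₁ + hₖ₋₂ (and likewise for the denominators kₖ):
a_0 = 15: 15/1
a_1 = 2: 31/2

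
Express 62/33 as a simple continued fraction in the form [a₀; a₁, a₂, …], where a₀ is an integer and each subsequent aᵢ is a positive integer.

Run the Euclidean algorithm, recording each quotient:
62 = 1·33 + 29, so a_0 = 1
33 = 1·29 + 4, so a_1 = 1
29 = 7·4 + 1, so a_2 = 7
4 = 4·1 + 0, so a_3 = 4

[1; 1, 7, 4]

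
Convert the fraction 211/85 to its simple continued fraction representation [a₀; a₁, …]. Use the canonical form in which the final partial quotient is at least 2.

[2; 2, 13, 1, 2]

Apply division with remainder until the remainder is 0:
211 ÷ 85 → quotient 2, remainder 41
85 ÷ 41 → quotient 2, remainder 3
41 ÷ 3 → quotient 13, remainder 2
3 ÷ 2 → quotient 1, remainder 1
2 ÷ 1 → quotient 2, remainder 0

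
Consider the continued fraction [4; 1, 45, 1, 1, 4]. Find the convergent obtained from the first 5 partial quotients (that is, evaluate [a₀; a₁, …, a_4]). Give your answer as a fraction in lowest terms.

463/93

Start with 1.
1 + 1/(1/1) = 1 + 1/1 = 2/1
45 + 1/(2/1) = 45 + 1/2 = 91/2
1 + 1/(91/2) = 1 + 2/91 = 93/91
4 + 1/(93/91) = 4 + 91/93 = 463/93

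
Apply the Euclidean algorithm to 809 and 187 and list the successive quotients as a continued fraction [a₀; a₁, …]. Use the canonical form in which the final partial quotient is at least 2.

[4; 3, 15, 4]

809 = 4·187 + 61, so a_0 = 4
187 = 3·61 + 4, so a_1 = 3
61 = 15·4 + 1, so a_2 = 15
4 = 4·1 + 0, so a_3 = 4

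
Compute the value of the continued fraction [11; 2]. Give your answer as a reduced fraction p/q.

Compute successive convergents:
a_0 = 11: 11/1
a_1 = 2: 23/2

23/2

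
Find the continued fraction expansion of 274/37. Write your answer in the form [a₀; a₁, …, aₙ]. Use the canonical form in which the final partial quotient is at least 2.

[7; 2, 2, 7]

Apply division with remainder until the remainder is 0:
⌊274/37⌋ = 7, remainder 15
⌊37/15⌋ = 2, remainder 7
⌊15/7⌋ = 2, remainder 1
⌊7/1⌋ = 7, remainder 0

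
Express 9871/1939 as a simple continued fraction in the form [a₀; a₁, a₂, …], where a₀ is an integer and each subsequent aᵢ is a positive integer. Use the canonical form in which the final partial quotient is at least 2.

[5; 11, 58, 1, 2]

9871 ÷ 1939 → quotient 5, remainder 176
1939 ÷ 176 → quotient 11, remainder 3
176 ÷ 3 → quotient 58, remainder 2
3 ÷ 2 → quotient 1, remainder 1
2 ÷ 1 → quotient 2, remainder 0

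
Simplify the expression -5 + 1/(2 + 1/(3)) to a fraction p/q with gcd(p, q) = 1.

Build up convergents one term at a time:
a_0 = -5: -5/1
a_1 = 2: -9/2
a_2 = 3: -32/7

-32/7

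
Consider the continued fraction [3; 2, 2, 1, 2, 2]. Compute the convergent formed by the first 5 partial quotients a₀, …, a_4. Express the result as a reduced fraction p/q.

65/19

Start with 2.
1 + 1/(2/1) = 1 + 1/2 = 3/2
2 + 1/(3/2) = 2 + 2/3 = 8/3
2 + 1/(8/3) = 2 + 3/8 = 19/8
3 + 1/(19/8) = 3 + 8/19 = 65/19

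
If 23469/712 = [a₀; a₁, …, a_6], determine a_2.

25

23469 = 32·712 + 685, so a_0 = 32
712 = 1·685 + 27, so a_1 = 1
685 = 25·27 + 10, so a_2 = 25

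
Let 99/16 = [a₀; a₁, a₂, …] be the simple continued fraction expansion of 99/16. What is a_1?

5

Apply division with remainder until the remainder is 0:
⌊99/16⌋ = 6, remainder 3
⌊16/3⌋ = 5, remainder 1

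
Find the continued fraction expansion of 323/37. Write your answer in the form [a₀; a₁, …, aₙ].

323 = 8·37 + 27, so a_0 = 8
37 = 1·27 + 10, so a_1 = 1
27 = 2·10 + 7, so a_2 = 2
10 = 1·7 + 3, so a_3 = 1
7 = 2·3 + 1, so a_4 = 2
3 = 3·1 + 0, so a_5 = 3

[8; 1, 2, 1, 2, 3]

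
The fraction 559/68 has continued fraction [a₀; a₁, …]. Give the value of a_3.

⌊559/68⌋ = 8, remainder 15
⌊68/15⌋ = 4, remainder 8
⌊15/8⌋ = 1, remainder 7
⌊8/7⌋ = 1, remainder 1

1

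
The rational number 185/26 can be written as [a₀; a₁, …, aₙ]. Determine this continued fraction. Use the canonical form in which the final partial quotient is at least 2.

185 ÷ 26 → quotient 7, remainder 3
26 ÷ 3 → quotient 8, remainder 2
3 ÷ 2 → quotient 1, remainder 1
2 ÷ 1 → quotient 2, remainder 0

[7; 8, 1, 2]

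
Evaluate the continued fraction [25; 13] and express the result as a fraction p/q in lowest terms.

Build up convergents one term at a time:
a_0 = 25: 25/1
a_1 = 13: 326/13

326/13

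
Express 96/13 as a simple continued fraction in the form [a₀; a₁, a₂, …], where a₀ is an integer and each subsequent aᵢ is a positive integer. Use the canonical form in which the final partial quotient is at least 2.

[7; 2, 1, 1, 2]

Run the Euclidean algorithm, recording each quotient:
96 ÷ 13 → quotient 7, remainder 5
13 ÷ 5 → quotient 2, remainder 3
5 ÷ 3 → quotient 1, remainder 2
3 ÷ 2 → quotient 1, remainder 1
2 ÷ 1 → quotient 2, remainder 0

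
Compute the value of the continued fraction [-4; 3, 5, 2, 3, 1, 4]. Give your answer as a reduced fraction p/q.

Start with 4.
1 + 1/(4/1) = 1 + 1/4 = 5/4
3 + 1/(5/4) = 3 + 4/5 = 19/5
2 + 1/(19/5) = 2 + 5/19 = 43/19
5 + 1/(43/19) = 5 + 19/43 = 234/43
3 + 1/(234/43) = 3 + 43/234 = 745/234
-4 + 1/(745/234) = -4 + 234/745 = -2746/745

-2746/745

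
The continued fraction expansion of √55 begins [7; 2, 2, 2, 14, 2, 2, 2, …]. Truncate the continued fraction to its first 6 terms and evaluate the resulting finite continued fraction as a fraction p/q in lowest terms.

a_0 = 7: 7/1
a_1 = 2: 15/2
a_2 = 2: 37/5
a_3 = 2: 89/12
a_4 = 14: 1283/173
a_5 = 2: 2655/358

2655/358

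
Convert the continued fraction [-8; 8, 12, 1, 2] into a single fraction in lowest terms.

-2418/307

a_0 = -8: -8/1
a_1 = 8: -63/8
a_2 = 12: -764/97
a_3 = 1: -827/105
a_4 = 2: -2418/307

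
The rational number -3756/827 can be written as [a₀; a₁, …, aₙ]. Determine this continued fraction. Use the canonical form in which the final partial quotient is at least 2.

-3756 = -5·827 + 379, so a_0 = -5
827 = 2·379 + 69, so a_1 = 2
379 = 5·69 + 34, so a_2 = 5
69 = 2·34 + 1, so a_3 = 2
34 = 34·1 + 0, so a_4 = 34

[-5; 2, 5, 2, 34]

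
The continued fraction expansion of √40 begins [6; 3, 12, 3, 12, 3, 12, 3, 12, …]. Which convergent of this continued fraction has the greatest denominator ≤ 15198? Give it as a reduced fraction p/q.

List convergents until the denominator exceeds the bound:
a_0 = 6: 6/1  (≤ bound)
a_1 = 3: 19/3  (≤ bound)
a_2 = 12: 234/37  (≤ bound)
a_3 = 3: 721/114  (≤ bound)
a_4 = 12: 8886/1405  (≤ bound)
a_5 = 3: 27379/4329  (≤ bound)
a_6 = 12: 337434/53353  (> 15198, stop)

27379/4329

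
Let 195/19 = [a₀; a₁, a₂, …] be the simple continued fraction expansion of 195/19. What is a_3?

⌊195/19⌋ = 10, remainder 5
⌊19/5⌋ = 3, remainder 4
⌊5/4⌋ = 1, remainder 1
⌊4/1⌋ = 4, remainder 0

4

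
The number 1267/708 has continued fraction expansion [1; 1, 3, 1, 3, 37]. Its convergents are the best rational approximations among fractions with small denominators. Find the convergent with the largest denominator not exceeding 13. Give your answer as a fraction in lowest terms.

a_0 = 1: 1/1  (≤ bound)
a_1 = 1: 2/1  (≤ bound)
a_2 = 3: 7/4  (≤ bound)
a_3 = 1: 9/5  (≤ bound)
a_4 = 3: 34/19  (> 13, stop)

9/5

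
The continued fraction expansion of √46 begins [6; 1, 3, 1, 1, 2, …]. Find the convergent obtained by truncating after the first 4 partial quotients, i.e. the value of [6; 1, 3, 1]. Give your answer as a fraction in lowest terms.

Start with 1.
3 + 1/(1/1) = 3 + 1/1 = 4/1
1 + 1/(4/1) = 1 + 1/4 = 5/4
6 + 1/(5/4) = 6 + 4/5 = 34/5

34/5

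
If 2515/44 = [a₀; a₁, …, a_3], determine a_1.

6

Repeatedly divide and take the remainder:
⌊2515/44⌋ = 57, remainder 7
⌊44/7⌋ = 6, remainder 2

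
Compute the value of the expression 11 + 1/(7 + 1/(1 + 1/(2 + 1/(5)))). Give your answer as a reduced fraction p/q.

1369/123

a_0 = 11: 11/1
a_1 = 7: 78/7
a_2 = 1: 89/8
a_3 = 2: 256/23
a_4 = 5: 1369/123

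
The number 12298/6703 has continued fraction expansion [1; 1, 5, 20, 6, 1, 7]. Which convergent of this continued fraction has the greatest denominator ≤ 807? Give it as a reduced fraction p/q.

a_0 = 1: 1/1  (≤ bound)
a_1 = 1: 2/1  (≤ bound)
a_2 = 5: 11/6  (≤ bound)
a_3 = 20: 222/121  (≤ bound)
a_4 = 6: 1343/732  (≤ bound)
a_5 = 1: 1565/853  (> 807, stop)

1343/732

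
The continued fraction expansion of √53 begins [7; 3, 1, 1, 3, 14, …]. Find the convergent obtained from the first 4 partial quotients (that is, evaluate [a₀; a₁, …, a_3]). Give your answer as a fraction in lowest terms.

a_0 = 7: 7/1
a_1 = 3: 22/3
a_2 = 1: 29/4
a_3 = 1: 51/7

51/7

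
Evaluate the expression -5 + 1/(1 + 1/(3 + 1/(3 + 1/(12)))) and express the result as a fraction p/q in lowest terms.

a_0 = -5: -5/1
a_1 = 1: -4/1
a_2 = 3: -17/4
a_3 = 3: -55/13
a_4 = 12: -677/160

-677/160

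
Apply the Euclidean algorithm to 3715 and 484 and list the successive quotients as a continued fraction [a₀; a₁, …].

[7; 1, 2, 12, 13]

⌊3715/484⌋ = 7, remainder 327
⌊484/327⌋ = 1, remainder 157
⌊327/157⌋ = 2, remainder 13
⌊157/13⌋ = 12, remainder 1
⌊13/1⌋ = 13, remainder 0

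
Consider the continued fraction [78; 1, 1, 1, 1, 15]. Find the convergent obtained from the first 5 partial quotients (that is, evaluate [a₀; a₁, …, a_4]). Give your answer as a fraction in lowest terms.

Build up convergents one term at a time:
a_0 = 78: 78/1
a_1 = 1: 79/1
a_2 = 1: 157/2
a_3 = 1: 236/3
a_4 = 1: 393/5

393/5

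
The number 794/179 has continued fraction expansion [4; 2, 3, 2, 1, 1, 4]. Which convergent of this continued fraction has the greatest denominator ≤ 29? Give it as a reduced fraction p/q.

List convergents until the denominator exceeds the bound:
a_0 = 4: 4/1  (≤ bound)
a_1 = 2: 9/2  (≤ bound)
a_2 = 3: 31/7  (≤ bound)
a_3 = 2: 71/16  (≤ bound)
a_4 = 1: 102/23  (≤ bound)
a_5 = 1: 173/39  (> 29, stop)

102/23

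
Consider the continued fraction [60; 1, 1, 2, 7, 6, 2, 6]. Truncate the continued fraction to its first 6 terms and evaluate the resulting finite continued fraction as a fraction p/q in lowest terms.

13755/227

Start with 6.
7 + 1/(6/1) = 7 + 1/6 = 43/6
2 + 1/(43/6) = 2 + 6/43 = 92/43
1 + 1/(92/43) = 1 + 43/92 = 135/92
1 + 1/(135/92) = 1 + 92/135 = 227/135
60 + 1/(227/135) = 60 + 135/227 = 13755/227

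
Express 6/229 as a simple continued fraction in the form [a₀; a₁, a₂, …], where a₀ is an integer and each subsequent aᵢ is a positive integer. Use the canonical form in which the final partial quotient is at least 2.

Apply division with remainder until the remainder is 0:
⌊6/229⌋ = 0, remainder 6
⌊229/6⌋ = 38, remainder 1
⌊6/1⌋ = 6, remainder 0

[0; 38, 6]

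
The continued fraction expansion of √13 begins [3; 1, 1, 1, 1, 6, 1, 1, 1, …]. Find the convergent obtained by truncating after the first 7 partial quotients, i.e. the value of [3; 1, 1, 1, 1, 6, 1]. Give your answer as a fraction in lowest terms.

137/38

Use the convergent recurrence hₖ = aₖ·hₖ₋₁ + hₖ₋₂ (and likewise for the denominators kₖ):
a_0 = 3: 3/1
a_1 = 1: 4/1
a_2 = 1: 7/2
a_3 = 1: 11/3
a_4 = 1: 18/5
a_5 = 6: 119/33
a_6 = 1: 137/38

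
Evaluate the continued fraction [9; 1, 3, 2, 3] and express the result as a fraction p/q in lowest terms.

303/31

a_0 = 9: 9/1
a_1 = 1: 10/1
a_2 = 3: 39/4
a_3 = 2: 88/9
a_4 = 3: 303/31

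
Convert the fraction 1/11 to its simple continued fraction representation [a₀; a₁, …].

[0; 11]

Run the Euclidean algorithm, recording each quotient:
1 = 0·11 + 1, so a_0 = 0
11 = 11·1 + 0, so a_1 = 11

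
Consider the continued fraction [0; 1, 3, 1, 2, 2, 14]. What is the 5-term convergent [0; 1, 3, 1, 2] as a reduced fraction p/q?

11/14

Collapse the nested fraction from the inside out:
Start with 2.
1 + 1/(2/1) = 1 + 1/2 = 3/2
3 + 1/(3/2) = 3 + 2/3 = 11/3
1 + 1/(11/3) = 1 + 3/11 = 14/11
0 + 1/(14/11) = 0 + 11/14 = 11/14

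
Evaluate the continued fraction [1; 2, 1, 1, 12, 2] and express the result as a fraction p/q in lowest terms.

183/131

Build up convergents one term at a time:
a_0 = 1: 1/1
a_1 = 2: 3/2
a_2 = 1: 4/3
a_3 = 1: 7/5
a_4 = 12: 88/63
a_5 = 2: 183/131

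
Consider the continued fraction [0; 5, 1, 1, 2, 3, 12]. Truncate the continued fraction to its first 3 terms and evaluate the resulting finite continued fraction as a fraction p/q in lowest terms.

1/6

a_0 = 0: 0/1
a_1 = 5: 1/5
a_2 = 1: 1/6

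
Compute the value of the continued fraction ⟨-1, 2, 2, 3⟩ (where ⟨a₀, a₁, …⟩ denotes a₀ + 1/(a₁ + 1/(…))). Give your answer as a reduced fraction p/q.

Start with 3.
2 + 1/(3/1) = 2 + 1/3 = 7/3
2 + 1/(7/3) = 2 + 3/7 = 17/7
-1 + 1/(17/7) = -1 + 7/17 = -10/17

-10/17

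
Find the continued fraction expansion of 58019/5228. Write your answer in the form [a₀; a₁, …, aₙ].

58019 ÷ 5228 → quotient 11, remainder 511
5228 ÷ 511 → quotient 10, remainder 118
511 ÷ 118 → quotient 4, remainder 39
118 ÷ 39 → quotient 3, remainder 1
39 ÷ 1 → quotient 39, remainder 0

[11; 10, 4, 3, 39]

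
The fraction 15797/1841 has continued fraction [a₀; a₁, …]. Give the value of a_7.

Repeatedly divide and take the remainder:
15797 = 8·1841 + 1069, so a_0 = 8
1841 = 1·1069 + 772, so a_1 = 1
1069 = 1·772 + 297, so a_2 = 1
772 = 2·297 + 178, so a_3 = 2
297 = 1·178 + 119, so a_4 = 1
178 = 1·119 + 59, so a_5 = 1
119 = 2·59 + 1, so a_6 = 2
59 = 59·1 + 0, so a_7 = 59

59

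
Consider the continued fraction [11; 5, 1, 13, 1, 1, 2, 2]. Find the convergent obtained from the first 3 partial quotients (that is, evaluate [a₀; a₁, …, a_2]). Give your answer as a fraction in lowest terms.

67/6

a_0 = 11: 11/1
a_1 = 5: 56/5
a_2 = 1: 67/6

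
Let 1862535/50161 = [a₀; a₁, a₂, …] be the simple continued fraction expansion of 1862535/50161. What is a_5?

2

1862535 = 37·50161 + 6578, so a_0 = 37
50161 = 7·6578 + 4115, so a_1 = 7
6578 = 1·4115 + 2463, so a_2 = 1
4115 = 1·2463 + 1652, so a_3 = 1
2463 = 1·1652 + 811, so a_4 = 1
1652 = 2·811 + 30, so a_5 = 2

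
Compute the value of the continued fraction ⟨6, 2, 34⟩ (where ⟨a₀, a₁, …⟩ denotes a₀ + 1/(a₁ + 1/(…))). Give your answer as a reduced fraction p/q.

448/69

Collapse the nested fraction from the inside out:
Start with 34.
2 + 1/(34/1) = 2 + 1/34 = 69/34
6 + 1/(69/34) = 6 + 34/69 = 448/69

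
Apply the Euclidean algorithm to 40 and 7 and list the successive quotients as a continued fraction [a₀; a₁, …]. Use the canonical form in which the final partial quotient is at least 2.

[5; 1, 2, 2]

40 ÷ 7 → quotient 5, remainder 5
7 ÷ 5 → quotient 1, remainder 2
5 ÷ 2 → quotient 2, remainder 1
2 ÷ 1 → quotient 2, remainder 0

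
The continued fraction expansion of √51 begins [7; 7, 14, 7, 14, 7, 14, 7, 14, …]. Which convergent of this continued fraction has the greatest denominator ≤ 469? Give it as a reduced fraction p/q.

a_0 = 7: 7/1  (≤ bound)
a_1 = 7: 50/7  (≤ bound)
a_2 = 14: 707/99  (≤ bound)
a_3 = 7: 4999/700  (> 469, stop)

707/99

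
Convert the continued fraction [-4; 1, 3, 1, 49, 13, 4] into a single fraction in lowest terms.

-42305/13217

Start with 4.
13 + 1/(4/1) = 13 + 1/4 = 53/4
49 + 1/(53/4) = 49 + 4/53 = 2601/53
1 + 1/(2601/53) = 1 + 53/2601 = 2654/2601
3 + 1/(2654/2601) = 3 + 2601/2654 = 10563/2654
1 + 1/(10563/2654) = 1 + 2654/10563 = 13217/10563
-4 + 1/(13217/10563) = -4 + 10563/13217 = -42305/13217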